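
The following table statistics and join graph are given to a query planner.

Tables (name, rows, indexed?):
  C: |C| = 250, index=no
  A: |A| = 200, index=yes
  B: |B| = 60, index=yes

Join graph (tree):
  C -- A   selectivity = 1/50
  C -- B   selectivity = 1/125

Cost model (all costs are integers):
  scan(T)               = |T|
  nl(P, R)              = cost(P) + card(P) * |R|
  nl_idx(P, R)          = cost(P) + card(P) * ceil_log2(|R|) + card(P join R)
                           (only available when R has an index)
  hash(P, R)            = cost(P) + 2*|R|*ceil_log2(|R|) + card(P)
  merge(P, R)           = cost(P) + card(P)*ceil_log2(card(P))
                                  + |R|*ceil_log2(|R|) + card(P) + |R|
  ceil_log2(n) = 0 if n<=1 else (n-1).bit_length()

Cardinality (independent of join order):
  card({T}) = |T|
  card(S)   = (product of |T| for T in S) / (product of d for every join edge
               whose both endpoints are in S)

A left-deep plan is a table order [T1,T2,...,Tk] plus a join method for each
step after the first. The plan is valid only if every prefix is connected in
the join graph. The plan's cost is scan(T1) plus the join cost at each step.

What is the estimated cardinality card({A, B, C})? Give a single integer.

480

Tables in S: A(200), B(60), C(250)
Edges inside S: C-A(d=50), C-B(d=125)
numerator = 200 * 60 * 250 = 3000000
denominator = 50 * 125 = 6250
card(S) = 3000000 / 6250 = 480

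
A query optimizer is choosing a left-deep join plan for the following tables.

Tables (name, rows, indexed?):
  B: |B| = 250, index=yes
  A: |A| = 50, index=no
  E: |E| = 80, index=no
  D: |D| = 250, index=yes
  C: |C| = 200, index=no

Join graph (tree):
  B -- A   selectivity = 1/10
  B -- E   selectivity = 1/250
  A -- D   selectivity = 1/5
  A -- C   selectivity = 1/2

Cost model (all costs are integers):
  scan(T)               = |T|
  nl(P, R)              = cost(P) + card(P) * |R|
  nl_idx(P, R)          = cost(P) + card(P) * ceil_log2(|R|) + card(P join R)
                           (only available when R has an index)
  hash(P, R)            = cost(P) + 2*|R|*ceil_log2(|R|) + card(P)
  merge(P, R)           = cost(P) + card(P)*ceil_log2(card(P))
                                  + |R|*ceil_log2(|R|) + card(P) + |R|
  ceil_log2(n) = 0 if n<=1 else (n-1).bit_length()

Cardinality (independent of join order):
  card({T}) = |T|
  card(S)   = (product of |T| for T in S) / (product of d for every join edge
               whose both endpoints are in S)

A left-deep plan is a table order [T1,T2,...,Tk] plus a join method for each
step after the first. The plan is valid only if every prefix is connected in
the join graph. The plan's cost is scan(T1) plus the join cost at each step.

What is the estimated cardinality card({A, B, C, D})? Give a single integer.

6250000

Tables in S: A(50), B(250), C(200), D(250)
Edges inside S: B-A(d=10), A-D(d=5), A-C(d=2)
numerator = 50 * 250 * 200 * 250 = 625000000
denominator = 10 * 5 * 2 = 100
card(S) = 625000000 / 100 = 6250000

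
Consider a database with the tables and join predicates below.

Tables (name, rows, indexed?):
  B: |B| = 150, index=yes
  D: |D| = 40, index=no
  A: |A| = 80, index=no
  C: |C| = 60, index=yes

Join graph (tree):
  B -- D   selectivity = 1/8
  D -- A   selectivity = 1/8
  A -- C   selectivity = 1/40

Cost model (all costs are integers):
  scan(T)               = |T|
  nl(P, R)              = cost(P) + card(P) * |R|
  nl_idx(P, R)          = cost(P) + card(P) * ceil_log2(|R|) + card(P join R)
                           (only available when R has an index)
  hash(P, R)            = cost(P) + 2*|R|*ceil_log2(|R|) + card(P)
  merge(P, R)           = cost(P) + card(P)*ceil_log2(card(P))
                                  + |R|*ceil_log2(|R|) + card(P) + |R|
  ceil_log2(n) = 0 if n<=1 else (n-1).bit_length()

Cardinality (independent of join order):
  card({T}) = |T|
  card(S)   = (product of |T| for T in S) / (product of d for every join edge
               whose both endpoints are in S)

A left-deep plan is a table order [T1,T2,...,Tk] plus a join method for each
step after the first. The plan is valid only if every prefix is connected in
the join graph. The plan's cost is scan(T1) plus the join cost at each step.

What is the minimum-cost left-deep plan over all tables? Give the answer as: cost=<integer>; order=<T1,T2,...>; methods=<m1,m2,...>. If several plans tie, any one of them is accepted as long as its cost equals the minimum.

cost=4280; order=A,C,D,B; methods=nl_idx,hash,hash

Selinger DP (subsets sized 1..n):
  {B}: scan cost=150, card=150
  {D}: scan cost=40, card=40
  {A}: scan cost=80, card=80
  {C}: scan cost=60, card=60
  {BD}: card=750; try (D,hash)→780, (B,nl_idx)→1110, (B,merge)→1670, (D,merge)→1780, (B,hash)→2480, (B,nl)→6040 …(+1); best=780 via (D,hash)
  {AD}: card=400; try (D,hash)→640, (A,merge)→960, (D,merge)→1000, (A,hash)→1200, (A,nl)→3240, (D,nl)→3280; best=640 via (D,hash)
  {AC}: card=120; try (C,nl_idx)→680, (C,hash)→880, (A,merge)→1120, (C,merge)→1140, (A,hash)→1240, (A,nl)→4860 …(+1); best=680 via (C,nl_idx)
  {ABD}: card=7500; try (A,hash)→2650, (B,hash)→3440, (B,merge)→5990, (A,merge)→9670, (B,nl_idx)→11340, (B,nl)→60640 …(+1); best=2650 via (A,hash)
  {ACD}: card=600; try (D,hash)→1280, (C,hash)→1760, (D,merge)→1920, (C,nl_idx)→3640, (C,merge)→5060, (D,nl)→5480 …(+1); best=1280 via (D,hash)
  {ABCD}: card=11250; try (B,hash)→4280, (B,merge)→9230, (C,hash)→10870, (B,nl_idx)→17330, (C,nl_idx)→58900, (B,nl)→91280 …(+2); best=4280 via (B,hash)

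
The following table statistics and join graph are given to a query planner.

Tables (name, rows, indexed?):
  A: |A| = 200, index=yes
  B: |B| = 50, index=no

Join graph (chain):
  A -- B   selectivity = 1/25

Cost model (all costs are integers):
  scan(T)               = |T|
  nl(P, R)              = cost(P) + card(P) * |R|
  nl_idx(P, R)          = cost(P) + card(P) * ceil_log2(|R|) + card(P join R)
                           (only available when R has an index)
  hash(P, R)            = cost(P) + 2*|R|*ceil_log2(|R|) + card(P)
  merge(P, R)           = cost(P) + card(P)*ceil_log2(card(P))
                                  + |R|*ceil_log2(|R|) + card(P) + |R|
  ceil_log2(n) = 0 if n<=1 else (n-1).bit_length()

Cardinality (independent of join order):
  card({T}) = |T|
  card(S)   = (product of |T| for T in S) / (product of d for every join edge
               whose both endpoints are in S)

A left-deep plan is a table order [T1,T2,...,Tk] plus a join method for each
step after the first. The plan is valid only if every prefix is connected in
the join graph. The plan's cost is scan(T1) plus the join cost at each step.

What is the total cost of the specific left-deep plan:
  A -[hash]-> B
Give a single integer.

step 1: scan A: cost=200, card=200
step 2: join B via hash
    card(P join B) = 200*50/(25) = 400
    cost = 200 + 2*50*6 + 200 = 1000

1000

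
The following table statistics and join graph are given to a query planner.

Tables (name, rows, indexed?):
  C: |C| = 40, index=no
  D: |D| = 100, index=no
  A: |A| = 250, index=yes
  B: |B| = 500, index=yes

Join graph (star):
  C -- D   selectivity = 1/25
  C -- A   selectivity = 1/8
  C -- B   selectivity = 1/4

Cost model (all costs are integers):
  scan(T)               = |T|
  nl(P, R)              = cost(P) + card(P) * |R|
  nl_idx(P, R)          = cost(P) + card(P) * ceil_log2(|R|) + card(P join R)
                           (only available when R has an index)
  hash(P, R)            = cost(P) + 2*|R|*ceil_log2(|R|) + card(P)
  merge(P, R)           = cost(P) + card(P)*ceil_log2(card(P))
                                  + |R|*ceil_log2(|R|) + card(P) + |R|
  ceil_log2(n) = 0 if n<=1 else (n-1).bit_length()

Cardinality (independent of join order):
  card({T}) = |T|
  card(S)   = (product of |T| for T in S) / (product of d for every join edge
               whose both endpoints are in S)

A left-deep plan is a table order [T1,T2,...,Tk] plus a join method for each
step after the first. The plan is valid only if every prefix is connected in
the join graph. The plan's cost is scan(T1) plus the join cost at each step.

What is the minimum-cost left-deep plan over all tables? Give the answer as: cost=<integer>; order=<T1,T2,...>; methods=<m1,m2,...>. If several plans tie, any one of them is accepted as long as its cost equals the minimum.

Selinger DP (subsets sized 1..n):
  {C}: scan cost=40, card=40
  {D}: scan cost=100, card=100
  {A}: scan cost=250, card=250
  {B}: scan cost=500, card=500
  {CD}: card=160; try (C,hash)→680, (D,merge)→1120, (C,merge)→1180, (D,hash)→1480, (D,nl)→4040, (C,nl)→4100; best=680 via (C,hash)
  {AC}: card=1250; try (C,hash)→980, (A,nl_idx)→1610, (A,merge)→2570, (C,merge)→2780, (A,hash)→4080, (A,nl)→10040 …(+1); best=980 via (C,hash)
  {BC}: card=5000; try (C,hash)→1480, (B,merge)→5320, (B,nl_idx)→5400, (C,merge)→5780, (B,hash)→9080, (B,nl)→20040 …(+1); best=1480 via (C,hash)
  {ACD}: card=5000; try (D,hash)→3630, (A,merge)→4370, (A,hash)→4840, (A,nl_idx)→6960, (D,merge)→16780, (A,nl)→40680 …(+1); best=3630 via (D,hash)
  {BCD}: card=20000; try (B,merge)→7120, (D,hash)→7880, (B,hash)→9840, (B,nl_idx)→22120, (D,merge)→72280, (B,nl)→80680 …(+1); best=7120 via (B,merge)
  {ABC}: card=156250; try (A,hash)→10480, (B,hash)→11230, (B,merge)→20980, (A,merge)→73730, (B,nl_idx)→168480, (A,nl_idx)→197730 …(+2); best=10480 via (A,hash)
  {ABCD}: card=625000; try (B,hash)→17630, (A,hash)→31120, (B,merge)→78630, (D,hash)→168130, (A,merge)→329370, (B,nl_idx)→673630 …(+5); best=17630 via (B,hash)

cost=17630; order=A,C,D,B; methods=hash,hash,hash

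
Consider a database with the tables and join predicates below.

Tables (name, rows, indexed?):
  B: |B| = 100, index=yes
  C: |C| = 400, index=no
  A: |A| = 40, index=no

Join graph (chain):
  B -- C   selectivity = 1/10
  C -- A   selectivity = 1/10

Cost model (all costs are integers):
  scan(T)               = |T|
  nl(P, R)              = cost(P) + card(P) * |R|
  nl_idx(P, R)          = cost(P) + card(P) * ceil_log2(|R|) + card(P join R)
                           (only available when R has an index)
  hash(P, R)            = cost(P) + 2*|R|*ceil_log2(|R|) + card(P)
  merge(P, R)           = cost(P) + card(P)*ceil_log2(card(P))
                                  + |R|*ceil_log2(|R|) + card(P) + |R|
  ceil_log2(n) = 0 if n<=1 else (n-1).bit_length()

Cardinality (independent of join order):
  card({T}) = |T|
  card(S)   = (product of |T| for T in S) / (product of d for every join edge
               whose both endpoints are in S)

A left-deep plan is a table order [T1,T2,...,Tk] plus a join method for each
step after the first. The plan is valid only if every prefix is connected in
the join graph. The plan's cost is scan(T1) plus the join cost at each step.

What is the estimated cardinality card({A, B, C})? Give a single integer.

Tables in S: A(40), B(100), C(400)
Edges inside S: B-C(d=10), C-A(d=10)
numerator = 40 * 100 * 400 = 1600000
denominator = 10 * 10 = 100
card(S) = 1600000 / 100 = 16000

16000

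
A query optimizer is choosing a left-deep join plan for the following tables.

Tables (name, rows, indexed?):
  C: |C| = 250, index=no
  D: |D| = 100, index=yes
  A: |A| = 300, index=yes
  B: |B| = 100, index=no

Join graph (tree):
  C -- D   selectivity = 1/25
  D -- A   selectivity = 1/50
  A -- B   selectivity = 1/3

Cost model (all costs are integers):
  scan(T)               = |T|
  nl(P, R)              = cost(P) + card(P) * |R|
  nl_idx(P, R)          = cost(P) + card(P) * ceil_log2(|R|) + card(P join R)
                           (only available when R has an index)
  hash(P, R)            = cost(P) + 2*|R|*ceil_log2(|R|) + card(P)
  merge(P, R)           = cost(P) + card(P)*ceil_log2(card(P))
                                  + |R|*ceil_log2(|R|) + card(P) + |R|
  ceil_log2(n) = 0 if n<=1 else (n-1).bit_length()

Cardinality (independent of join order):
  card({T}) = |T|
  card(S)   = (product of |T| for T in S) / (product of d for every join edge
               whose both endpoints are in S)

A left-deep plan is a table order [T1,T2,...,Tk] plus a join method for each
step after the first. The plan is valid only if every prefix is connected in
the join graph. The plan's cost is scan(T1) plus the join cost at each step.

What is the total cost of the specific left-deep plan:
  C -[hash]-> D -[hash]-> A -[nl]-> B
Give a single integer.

608300

step 1: scan C: cost=250, card=250
step 2: join D via hash
    card(P join D) = 250*100/(25) = 1000
    cost = 250 + 2*100*7 + 250 = 1900
step 3: join A via hash
    card(P join A) = 1000*300/(50) = 6000
    cost = 1900 + 2*300*9 + 1000 = 8300
step 4: join B via nl
    card(P join B) = 6000*100/(3) = 200000
    cost = 8300 + 6000*100 = 608300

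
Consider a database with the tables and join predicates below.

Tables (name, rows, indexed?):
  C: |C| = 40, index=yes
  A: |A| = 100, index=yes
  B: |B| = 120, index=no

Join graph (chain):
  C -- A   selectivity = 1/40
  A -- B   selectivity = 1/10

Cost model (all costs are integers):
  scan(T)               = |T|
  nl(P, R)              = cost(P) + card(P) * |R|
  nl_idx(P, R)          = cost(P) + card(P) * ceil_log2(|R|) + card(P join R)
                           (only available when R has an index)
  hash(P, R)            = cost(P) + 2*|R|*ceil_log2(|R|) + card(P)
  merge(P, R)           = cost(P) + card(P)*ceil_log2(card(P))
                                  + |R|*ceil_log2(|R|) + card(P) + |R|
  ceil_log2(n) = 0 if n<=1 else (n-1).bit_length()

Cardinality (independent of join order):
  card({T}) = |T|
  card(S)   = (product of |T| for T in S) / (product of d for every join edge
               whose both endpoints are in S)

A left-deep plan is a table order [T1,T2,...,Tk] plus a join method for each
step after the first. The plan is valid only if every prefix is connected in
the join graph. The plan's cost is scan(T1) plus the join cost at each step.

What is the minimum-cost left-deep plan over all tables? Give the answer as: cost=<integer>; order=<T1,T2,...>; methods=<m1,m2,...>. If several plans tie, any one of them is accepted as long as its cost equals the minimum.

Selinger DP (subsets sized 1..n):
  {C}: scan cost=40, card=40
  {A}: scan cost=100, card=100
  {B}: scan cost=120, card=120
  {AC}: card=100; try (A,nl_idx)→420, (C,hash)→680, (C,nl_idx)→800, (A,merge)→1120, (C,merge)→1180, (A,hash)→1480 …(+2); best=420 via (A,nl_idx)
  {AB}: card=1200; try (A,hash)→1640, (B,merge)→1860, (B,hash)→1880, (A,merge)→1880, (A,nl_idx)→2160, (B,nl)→12100 …(+1); best=1640 via (A,hash)
  {ABC}: card=1200; try (B,merge)→2180, (B,hash)→2200, (C,hash)→3320, (C,nl_idx)→10040, (B,nl)→12420, (C,merge)→16320 …(+1); best=2180 via (B,merge)

cost=2180; order=C,A,B; methods=nl_idx,merge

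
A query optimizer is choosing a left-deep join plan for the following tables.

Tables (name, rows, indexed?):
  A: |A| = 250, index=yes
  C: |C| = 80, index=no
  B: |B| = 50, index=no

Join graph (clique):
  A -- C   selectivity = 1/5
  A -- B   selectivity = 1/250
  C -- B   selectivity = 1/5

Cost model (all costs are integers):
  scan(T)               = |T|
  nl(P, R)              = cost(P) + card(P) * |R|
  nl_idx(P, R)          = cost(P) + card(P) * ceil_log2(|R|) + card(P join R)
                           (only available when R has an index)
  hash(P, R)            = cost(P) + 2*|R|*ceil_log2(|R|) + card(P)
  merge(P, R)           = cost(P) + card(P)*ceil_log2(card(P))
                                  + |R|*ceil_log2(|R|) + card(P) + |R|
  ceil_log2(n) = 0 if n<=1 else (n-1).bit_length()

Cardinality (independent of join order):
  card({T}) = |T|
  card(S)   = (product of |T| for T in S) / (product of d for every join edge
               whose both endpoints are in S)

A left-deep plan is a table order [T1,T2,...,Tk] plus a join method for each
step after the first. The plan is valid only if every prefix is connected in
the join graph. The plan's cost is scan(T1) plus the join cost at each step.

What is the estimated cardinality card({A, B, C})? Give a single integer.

Tables in S: A(250), B(50), C(80)
Edges inside S: A-C(d=5), A-B(d=250), C-B(d=5)
numerator = 250 * 50 * 80 = 1000000
denominator = 5 * 250 * 5 = 6250
card(S) = 1000000 / 6250 = 160

160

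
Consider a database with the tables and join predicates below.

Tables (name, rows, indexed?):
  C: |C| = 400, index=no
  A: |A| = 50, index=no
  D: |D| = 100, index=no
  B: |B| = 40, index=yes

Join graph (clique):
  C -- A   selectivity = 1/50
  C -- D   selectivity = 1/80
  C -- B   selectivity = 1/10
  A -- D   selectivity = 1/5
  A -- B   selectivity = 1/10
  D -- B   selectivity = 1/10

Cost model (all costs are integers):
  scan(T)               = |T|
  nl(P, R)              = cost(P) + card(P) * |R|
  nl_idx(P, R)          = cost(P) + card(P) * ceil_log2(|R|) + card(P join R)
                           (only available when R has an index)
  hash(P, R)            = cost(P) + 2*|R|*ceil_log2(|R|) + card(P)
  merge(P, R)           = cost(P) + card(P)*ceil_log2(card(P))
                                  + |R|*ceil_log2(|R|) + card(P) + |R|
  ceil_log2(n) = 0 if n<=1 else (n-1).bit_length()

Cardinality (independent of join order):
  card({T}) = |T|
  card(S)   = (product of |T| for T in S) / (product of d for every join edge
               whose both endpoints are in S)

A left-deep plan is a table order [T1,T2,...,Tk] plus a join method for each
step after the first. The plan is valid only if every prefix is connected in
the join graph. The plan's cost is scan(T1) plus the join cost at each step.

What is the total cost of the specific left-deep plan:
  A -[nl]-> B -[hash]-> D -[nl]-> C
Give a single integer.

step 1: scan A: cost=50, card=50
step 2: join B via nl
    card(P join B) = 50*40/(10) = 200
    cost = 50 + 50*40 = 2050
step 3: join D via hash
    card(P join D) = 200*100/(5*10) = 400
    cost = 2050 + 2*100*7 + 200 = 3650
step 4: join C via nl
    card(P join C) = 400*400/(50*80*10) = 4
    cost = 3650 + 400*400 = 163650

163650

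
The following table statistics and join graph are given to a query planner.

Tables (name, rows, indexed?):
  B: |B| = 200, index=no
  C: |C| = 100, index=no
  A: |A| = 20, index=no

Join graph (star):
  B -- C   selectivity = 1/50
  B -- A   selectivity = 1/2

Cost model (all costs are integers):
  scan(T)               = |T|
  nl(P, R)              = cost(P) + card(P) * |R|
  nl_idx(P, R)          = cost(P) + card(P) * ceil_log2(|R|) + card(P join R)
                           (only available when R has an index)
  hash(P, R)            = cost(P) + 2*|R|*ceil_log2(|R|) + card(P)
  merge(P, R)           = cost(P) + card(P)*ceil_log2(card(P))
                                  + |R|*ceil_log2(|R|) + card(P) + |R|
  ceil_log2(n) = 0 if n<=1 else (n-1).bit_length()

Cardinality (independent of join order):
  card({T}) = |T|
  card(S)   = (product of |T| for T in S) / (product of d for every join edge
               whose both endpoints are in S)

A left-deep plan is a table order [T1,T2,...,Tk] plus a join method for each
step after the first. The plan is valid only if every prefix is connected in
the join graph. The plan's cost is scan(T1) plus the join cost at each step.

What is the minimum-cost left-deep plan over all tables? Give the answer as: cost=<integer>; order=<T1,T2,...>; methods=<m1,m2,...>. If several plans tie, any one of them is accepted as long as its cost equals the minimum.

cost=2400; order=B,C,A; methods=hash,hash

Selinger DP (subsets sized 1..n):
  {B}: scan cost=200, card=200
  {C}: scan cost=100, card=100
  {A}: scan cost=20, card=20
  {BC}: card=400; try (C,hash)→1800, (B,merge)→2700, (C,merge)→2800, (B,hash)→3400, (B,nl)→20100, (C,nl)→20200; best=1800 via (C,hash)
  {AB}: card=2000; try (A,hash)→600, (B,merge)→1940, (A,merge)→2120, (B,hash)→3240, (B,nl)→4020, (A,nl)→4200; best=600 via (A,hash)
  {ABC}: card=4000; try (A,hash)→2400, (C,hash)→4000, (A,merge)→5920, (A,nl)→9800, (C,merge)→25400, (C,nl)→200600; best=2400 via (A,hash)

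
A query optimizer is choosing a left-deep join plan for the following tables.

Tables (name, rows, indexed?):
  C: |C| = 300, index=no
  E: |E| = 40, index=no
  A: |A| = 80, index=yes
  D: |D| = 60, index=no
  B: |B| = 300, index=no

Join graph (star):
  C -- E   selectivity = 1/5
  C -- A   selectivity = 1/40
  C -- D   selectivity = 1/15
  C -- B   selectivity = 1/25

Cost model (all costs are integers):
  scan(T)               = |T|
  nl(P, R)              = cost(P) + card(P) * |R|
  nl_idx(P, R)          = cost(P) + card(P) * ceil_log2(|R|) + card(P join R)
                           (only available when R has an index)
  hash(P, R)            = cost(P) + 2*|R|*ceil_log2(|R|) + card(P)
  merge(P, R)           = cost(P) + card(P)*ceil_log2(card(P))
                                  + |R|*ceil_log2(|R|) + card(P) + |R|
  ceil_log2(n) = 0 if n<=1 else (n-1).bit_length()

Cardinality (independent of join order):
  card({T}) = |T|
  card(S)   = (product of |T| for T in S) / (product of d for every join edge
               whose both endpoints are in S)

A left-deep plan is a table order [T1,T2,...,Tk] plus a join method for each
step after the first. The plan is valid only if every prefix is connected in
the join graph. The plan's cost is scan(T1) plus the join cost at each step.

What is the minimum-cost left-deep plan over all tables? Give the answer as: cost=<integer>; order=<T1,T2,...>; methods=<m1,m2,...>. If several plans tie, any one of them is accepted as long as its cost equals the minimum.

Selinger DP (subsets sized 1..n):
  {C}: scan cost=300, card=300
  {E}: scan cost=40, card=40
  {A}: scan cost=80, card=80
  {D}: scan cost=60, card=60
  {B}: scan cost=300, card=300
  {CE}: card=2400; try (E,hash)→1080, (C,merge)→3320, (E,merge)→3580, (C,hash)→5480, (C,nl)→12040, (E,nl)→12300; best=1080 via (E,hash)
  {AC}: card=600; try (A,hash)→1720, (A,nl_idx)→3000, (C,merge)→3720, (A,merge)→3940, (C,hash)→5560, (C,nl)→24080 …(+1); best=1720 via (A,hash)
  {CD}: card=1200; try (D,hash)→1320, (C,merge)→3480, (D,merge)→3720, (C,hash)→5520, (C,nl)→18060, (D,nl)→18300; best=1320 via (D,hash)
  {BC}: card=3600; try (C,hash)→6000, (B,hash)→6000, (C,merge)→6300, (B,merge)→6300, (C,nl)→90300, (B,nl)→90300; best=6000 via (C,hash)
  {ACE}: card=4800; try (E,hash)→2800, (A,hash)→4600, (E,merge)→8600, (A,nl_idx)→22680, (E,nl)→25720, (A,merge)→32920 …(+1); best=2800 via (E,hash)
  {CDE}: card=9600; try (E,hash)→3000, (D,hash)→4200, (E,merge)→16000, (D,merge)→32700, (E,nl)→49320, (D,nl)→145080; best=3000 via (E,hash)
  {BCE}: card=28800; try (B,hash)→8880, (E,hash)→10080, (B,merge)→35280, (E,merge)→53080, (E,nl)→150000, (B,nl)→721080; best=8880 via (B,hash)
  {ACD}: card=2400; try (D,hash)→3040, (A,hash)→3640, (D,merge)→8740, (A,nl_idx)→12120, (A,merge)→16360, (D,nl)→37720 …(+1); best=3040 via (D,hash)
  {ABC}: card=7200; try (B,hash)→7720, (A,hash)→10720, (B,merge)→11320, (A,nl_idx)→38400, (A,merge)→53440, (B,nl)→181720 …(+1); best=7720 via (B,hash)
  {BCD}: card=14400; try (B,hash)→7920, (D,hash)→10320, (B,merge)→18720, (D,merge)→53220, (D,nl)→222000, (B,nl)→361320; best=7920 via (B,hash)
  {ACDE}: card=19200; try (E,hash)→5920, (D,hash)→8320, (A,hash)→13720, (E,merge)→34520, (D,merge)→70420, (A,nl_idx)→89400 …(+4); best=5920 via (E,hash)
  {ABCE}: card=57600; try (B,hash)→13000, (E,hash)→15400, (A,hash)→38800, (B,merge)→73000, (E,merge)→108800, (A,nl_idx)→268080 …(+4); best=13000 via (B,hash)
  {BCDE}: card=115200; try (B,hash)→18000, (E,hash)→22800, (D,hash)→38400, (B,merge)→150000, (E,merge)→224200, (D,merge)→470100 …(+3); best=18000 via (B,hash)
  {ABCD}: card=28800; try (B,hash)→10840, (D,hash)→15640, (A,hash)→23440, (B,merge)→37240, (D,merge)→108940, (A,nl_idx)→137520 …(+4); best=10840 via (B,hash)
  {ABCDE}: card=230400; try (B,hash)→30520, (E,hash)→40120, (D,hash)→71320, (A,hash)→134320, (B,merge)→316120, (E,merge)→471920 …(+7); best=30520 via (B,hash)

cost=30520; order=C,A,D,E,B; methods=hash,hash,hash,hash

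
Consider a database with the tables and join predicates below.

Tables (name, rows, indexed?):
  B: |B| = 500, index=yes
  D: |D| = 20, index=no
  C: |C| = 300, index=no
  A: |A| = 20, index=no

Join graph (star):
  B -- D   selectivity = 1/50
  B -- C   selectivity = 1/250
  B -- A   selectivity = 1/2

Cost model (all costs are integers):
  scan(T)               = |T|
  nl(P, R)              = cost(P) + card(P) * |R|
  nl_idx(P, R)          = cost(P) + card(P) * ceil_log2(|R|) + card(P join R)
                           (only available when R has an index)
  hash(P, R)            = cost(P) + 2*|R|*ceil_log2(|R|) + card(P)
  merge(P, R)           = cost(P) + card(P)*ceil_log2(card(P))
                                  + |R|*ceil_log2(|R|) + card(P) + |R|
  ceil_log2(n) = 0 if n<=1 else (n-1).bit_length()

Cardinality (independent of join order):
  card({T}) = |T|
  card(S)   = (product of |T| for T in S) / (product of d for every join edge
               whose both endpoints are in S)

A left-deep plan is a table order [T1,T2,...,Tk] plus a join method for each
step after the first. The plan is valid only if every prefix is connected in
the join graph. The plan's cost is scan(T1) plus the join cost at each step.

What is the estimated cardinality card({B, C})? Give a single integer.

600

Tables in S: B(500), C(300)
Edges inside S: B-C(d=250)
numerator = 500 * 300 = 150000
denominator = 250 = 250
card(S) = 150000 / 250 = 600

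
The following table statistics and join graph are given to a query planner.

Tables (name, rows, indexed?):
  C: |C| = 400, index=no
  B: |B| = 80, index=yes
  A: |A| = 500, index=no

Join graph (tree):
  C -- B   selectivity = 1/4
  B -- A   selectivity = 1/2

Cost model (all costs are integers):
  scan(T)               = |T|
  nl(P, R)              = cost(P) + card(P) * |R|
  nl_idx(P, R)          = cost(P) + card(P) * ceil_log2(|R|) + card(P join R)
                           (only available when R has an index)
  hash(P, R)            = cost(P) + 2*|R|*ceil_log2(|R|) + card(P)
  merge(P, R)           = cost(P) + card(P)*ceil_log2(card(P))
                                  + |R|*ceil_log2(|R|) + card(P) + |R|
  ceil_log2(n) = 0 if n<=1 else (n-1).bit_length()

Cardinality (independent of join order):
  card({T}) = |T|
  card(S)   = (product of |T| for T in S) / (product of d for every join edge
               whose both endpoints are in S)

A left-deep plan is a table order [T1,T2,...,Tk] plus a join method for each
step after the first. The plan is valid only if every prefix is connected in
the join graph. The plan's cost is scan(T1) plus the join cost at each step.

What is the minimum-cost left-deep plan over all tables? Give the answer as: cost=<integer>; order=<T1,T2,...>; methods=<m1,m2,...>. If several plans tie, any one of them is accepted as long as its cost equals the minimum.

cost=18920; order=C,B,A; methods=hash,hash

Selinger DP (subsets sized 1..n):
  {C}: scan cost=400, card=400
  {B}: scan cost=80, card=80
  {A}: scan cost=500, card=500
  {BC}: card=8000; try (B,hash)→1920, (C,merge)→4720, (B,merge)→5040, (C,hash)→7360, (B,nl_idx)→11200, (C,nl)→32080 …(+1); best=1920 via (B,hash)
  {AB}: card=20000; try (B,hash)→2120, (A,merge)→5720, (B,merge)→6140, (A,hash)→9160, (B,nl_idx)→24000, (A,nl)→40080 …(+1); best=2120 via (B,hash)
  {ABC}: card=2000000; try (A,hash)→18920, (C,hash)→29320, (A,merge)→118920, (C,merge)→326120, (A,nl)→4001920, (C,nl)→8002120; best=18920 via (A,hash)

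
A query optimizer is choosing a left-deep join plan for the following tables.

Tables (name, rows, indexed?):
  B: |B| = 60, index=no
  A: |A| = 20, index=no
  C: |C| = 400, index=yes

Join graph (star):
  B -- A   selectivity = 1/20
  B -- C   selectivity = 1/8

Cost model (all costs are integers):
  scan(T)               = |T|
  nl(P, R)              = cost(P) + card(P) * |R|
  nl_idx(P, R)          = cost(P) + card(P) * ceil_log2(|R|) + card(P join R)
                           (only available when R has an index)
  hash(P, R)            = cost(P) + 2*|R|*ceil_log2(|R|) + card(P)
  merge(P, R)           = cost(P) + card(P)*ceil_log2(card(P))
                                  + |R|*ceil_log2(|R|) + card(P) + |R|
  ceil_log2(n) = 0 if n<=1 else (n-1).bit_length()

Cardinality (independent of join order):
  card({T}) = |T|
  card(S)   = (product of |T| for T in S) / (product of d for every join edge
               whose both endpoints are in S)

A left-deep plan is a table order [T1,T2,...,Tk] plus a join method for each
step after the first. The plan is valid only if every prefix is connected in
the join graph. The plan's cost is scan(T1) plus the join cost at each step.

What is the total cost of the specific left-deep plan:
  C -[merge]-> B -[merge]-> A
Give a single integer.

step 1: scan C: cost=400, card=400
step 2: join B via merge
    card(P join B) = 400*60/(8) = 3000
    cost = 400 + 400*9 + 60*6 + 400 + 60 = 4820
step 3: join A via merge
    card(P join A) = 3000*20/(20) = 3000
    cost = 4820 + 3000*12 + 20*5 + 3000 + 20 = 43940

43940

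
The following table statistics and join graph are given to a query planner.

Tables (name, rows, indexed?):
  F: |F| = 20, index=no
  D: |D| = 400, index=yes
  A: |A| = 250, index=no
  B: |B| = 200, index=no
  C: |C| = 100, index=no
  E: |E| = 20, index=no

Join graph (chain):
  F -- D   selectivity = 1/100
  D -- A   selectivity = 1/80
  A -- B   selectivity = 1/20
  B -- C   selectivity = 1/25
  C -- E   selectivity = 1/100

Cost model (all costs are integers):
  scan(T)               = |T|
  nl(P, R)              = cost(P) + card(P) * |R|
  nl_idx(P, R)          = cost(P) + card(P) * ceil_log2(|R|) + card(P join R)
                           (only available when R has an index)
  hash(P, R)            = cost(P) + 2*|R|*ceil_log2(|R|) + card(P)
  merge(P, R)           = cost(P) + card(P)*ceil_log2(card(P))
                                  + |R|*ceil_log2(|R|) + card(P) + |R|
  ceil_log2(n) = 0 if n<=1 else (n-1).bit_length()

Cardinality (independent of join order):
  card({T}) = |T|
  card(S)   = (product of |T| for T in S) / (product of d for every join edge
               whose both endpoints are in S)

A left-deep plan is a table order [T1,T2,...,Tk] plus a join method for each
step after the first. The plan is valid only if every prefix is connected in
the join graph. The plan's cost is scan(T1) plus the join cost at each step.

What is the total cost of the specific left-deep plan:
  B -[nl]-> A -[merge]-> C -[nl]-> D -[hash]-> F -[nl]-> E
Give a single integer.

step 1: scan B: cost=200, card=200
step 2: join A via nl
    card(P join A) = 200*250/(20) = 2500
    cost = 200 + 200*250 = 50200
step 3: join C via merge
    card(P join C) = 2500*100/(25) = 10000
    cost = 50200 + 2500*12 + 100*7 + 2500 + 100 = 83500
step 4: join D via nl
    card(P join D) = 10000*400/(80) = 50000
    cost = 83500 + 10000*400 = 4083500
step 5: join F via hash
    card(P join F) = 50000*20/(100) = 10000
    cost = 4083500 + 2*20*5 + 50000 = 4133700
step 6: join E via nl
    card(P join E) = 10000*20/(100) = 2000
    cost = 4133700 + 10000*20 = 4333700

4333700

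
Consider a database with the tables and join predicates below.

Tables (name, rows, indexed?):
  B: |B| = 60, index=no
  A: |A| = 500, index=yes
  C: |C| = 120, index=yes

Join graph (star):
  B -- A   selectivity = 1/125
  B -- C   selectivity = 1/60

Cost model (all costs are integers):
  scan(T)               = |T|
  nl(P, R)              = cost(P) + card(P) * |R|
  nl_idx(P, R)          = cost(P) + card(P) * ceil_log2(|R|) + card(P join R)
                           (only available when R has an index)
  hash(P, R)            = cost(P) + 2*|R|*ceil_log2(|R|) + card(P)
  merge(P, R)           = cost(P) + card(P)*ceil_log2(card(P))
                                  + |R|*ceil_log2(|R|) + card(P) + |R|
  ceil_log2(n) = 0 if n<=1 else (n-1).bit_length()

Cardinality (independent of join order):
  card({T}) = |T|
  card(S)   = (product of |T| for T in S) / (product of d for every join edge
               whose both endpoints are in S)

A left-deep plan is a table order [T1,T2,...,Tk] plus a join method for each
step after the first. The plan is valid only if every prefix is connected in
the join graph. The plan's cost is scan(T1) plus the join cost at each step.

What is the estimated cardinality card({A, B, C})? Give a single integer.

Tables in S: A(500), B(60), C(120)
Edges inside S: B-A(d=125), B-C(d=60)
numerator = 500 * 60 * 120 = 3600000
denominator = 125 * 60 = 7500
card(S) = 3600000 / 7500 = 480

480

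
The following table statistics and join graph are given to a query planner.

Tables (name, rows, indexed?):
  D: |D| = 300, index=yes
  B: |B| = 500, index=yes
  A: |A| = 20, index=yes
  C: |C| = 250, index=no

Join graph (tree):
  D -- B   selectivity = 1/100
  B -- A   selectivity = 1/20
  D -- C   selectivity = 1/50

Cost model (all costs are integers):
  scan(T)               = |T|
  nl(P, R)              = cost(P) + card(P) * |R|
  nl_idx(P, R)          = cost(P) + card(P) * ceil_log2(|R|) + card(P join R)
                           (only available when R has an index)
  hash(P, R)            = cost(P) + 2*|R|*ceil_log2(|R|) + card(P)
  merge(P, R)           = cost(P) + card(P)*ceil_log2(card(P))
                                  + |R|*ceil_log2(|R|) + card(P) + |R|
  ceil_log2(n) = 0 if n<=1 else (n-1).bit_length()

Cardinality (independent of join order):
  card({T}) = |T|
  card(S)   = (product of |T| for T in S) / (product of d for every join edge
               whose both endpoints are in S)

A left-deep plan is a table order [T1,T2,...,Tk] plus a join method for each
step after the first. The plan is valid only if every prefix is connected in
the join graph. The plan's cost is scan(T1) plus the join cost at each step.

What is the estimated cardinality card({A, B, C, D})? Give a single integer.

7500

Tables in S: A(20), B(500), C(250), D(300)
Edges inside S: D-B(d=100), B-A(d=20), D-C(d=50)
numerator = 20 * 500 * 250 * 300 = 750000000
denominator = 100 * 20 * 50 = 100000
card(S) = 750000000 / 100000 = 7500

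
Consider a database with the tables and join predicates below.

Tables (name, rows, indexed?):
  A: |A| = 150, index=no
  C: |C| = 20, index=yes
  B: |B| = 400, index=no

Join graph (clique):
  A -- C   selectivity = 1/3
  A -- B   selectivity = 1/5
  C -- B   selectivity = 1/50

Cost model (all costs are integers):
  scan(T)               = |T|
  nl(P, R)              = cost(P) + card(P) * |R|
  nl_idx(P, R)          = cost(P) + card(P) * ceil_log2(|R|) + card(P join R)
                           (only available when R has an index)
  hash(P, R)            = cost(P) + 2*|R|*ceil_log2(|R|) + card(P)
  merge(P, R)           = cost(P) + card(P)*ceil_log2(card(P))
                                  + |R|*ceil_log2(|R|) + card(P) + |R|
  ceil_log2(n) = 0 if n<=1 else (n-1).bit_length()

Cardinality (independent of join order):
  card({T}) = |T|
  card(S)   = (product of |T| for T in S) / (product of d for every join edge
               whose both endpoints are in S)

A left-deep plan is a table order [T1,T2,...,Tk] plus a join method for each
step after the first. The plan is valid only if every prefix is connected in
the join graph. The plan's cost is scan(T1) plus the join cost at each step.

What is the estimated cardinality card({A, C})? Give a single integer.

Tables in S: A(150), C(20)
Edges inside S: A-C(d=3)
numerator = 150 * 20 = 3000
denominator = 3 = 3
card(S) = 3000 / 3 = 1000

1000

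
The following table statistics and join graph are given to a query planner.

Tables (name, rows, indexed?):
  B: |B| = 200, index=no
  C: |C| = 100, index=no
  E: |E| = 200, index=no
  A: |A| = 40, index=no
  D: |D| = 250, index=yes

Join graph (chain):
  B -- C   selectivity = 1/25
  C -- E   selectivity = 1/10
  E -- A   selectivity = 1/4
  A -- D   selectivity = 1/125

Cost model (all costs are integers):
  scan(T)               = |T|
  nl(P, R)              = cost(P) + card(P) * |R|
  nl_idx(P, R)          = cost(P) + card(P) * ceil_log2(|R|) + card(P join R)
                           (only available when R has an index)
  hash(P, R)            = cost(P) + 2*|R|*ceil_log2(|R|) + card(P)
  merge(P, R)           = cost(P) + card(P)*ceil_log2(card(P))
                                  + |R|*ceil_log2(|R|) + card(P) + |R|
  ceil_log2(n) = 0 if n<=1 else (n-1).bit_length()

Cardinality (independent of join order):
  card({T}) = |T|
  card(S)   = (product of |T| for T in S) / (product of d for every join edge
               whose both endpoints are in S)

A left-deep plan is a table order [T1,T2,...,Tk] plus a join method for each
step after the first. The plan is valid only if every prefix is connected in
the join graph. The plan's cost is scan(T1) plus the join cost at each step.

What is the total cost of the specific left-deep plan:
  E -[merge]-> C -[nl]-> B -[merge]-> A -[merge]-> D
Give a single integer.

step 1: scan E: cost=200, card=200
step 2: join C via merge
    card(P join C) = 200*100/(10) = 2000
    cost = 200 + 200*8 + 100*7 + 200 + 100 = 2800
step 3: join B via nl
    card(P join B) = 2000*200/(25) = 16000
    cost = 2800 + 2000*200 = 402800
step 4: join A via merge
    card(P join A) = 16000*40/(4) = 160000
    cost = 402800 + 16000*14 + 40*6 + 16000 + 40 = 643080
step 5: join D via merge
    card(P join D) = 160000*250/(125) = 320000
    cost = 643080 + 160000*18 + 250*8 + 160000 + 250 = 3685330

3685330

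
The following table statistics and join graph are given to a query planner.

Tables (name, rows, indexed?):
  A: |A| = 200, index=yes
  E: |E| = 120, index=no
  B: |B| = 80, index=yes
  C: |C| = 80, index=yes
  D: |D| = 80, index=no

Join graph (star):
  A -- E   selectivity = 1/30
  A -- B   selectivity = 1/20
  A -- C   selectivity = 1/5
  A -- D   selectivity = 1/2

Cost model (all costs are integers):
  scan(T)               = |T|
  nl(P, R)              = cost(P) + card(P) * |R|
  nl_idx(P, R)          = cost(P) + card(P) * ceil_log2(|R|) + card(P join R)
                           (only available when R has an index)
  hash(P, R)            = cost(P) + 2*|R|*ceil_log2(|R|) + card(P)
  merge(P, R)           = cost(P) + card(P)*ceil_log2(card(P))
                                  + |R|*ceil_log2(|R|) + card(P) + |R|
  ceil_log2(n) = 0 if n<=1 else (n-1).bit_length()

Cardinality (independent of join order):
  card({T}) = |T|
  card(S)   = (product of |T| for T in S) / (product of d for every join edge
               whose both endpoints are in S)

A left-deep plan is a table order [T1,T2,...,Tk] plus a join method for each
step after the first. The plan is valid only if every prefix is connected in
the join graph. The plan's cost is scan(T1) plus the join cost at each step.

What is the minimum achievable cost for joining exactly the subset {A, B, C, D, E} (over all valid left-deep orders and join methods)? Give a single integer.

Selinger DP over subsets of {A,B,C,D,E}:
  {A}: scan cost=200, card=200
  {E}: scan cost=120, card=120
  {B}: scan cost=80, card=80
  {C}: scan cost=80, card=80
  {D}: scan cost=80, card=80
  {AE}: card=800; try (A,nl_idx)→1880, (E,hash)→2080, (A,merge)→2880, (E,merge)→2960, (A,hash)→3440, (A,nl)→24120 …(+1); best=1880 via (A,nl_idx)
  {AB}: card=800; try (B,hash)→1520, (A,nl_idx)→1520, (B,nl_idx)→2400, (A,merge)→2520, (B,merge)→2640, (A,hash)→3360 …(+2); best=1520 via (B,hash)
  {AC}: card=3200; try (C,hash)→1520, (A,merge)→2520, (C,merge)→2640, (A,hash)→3360, (A,nl_idx)→3920, (C,nl_idx)→4800 …(+2); best=1520 via (C,hash)
  {AD}: card=8000; try (D,hash)→1520, (A,merge)→2520, (D,merge)→2640, (A,hash)→3360, (A,nl_idx)→8720, (A,nl)→16080 …(+1); best=1520 via (D,hash)
  {ABE}: card=3200; try (B,hash)→3800, (E,hash)→4000, (B,nl_idx)→10680, (E,merge)→11280, (B,merge)→11320, (B,nl)→65880 …(+1); best=3800 via (B,hash)
  {ACE}: card=12800; try (C,hash)→3800, (E,hash)→6400, (C,merge)→11320, (C,nl_idx)→20280, (E,merge)→44080, (C,nl)→65880 …(+1); best=3800 via (C,hash)
  {ADE}: card=32000; try (D,hash)→3800, (E,hash)→11200, (D,merge)→11320, (D,nl)→65880, (E,merge)→114480, (E,nl)→961520; best=3800 via (D,hash)
  {ABC}: card=12800; try (C,hash)→3440, (B,hash)→5840, (C,merge)→10960, (C,nl_idx)→19920, (B,nl_idx)→36720, (B,merge)→43760 …(+2); best=3440 via (C,hash)
  {ABD}: card=32000; try (D,hash)→3440, (B,hash)→10640, (D,merge)→10960, (D,nl)→65520, (B,nl_idx)→89520, (B,merge)→114160 …(+1); best=3440 via (D,hash)
  {ACD}: card=128000; try (D,hash)→5840, (C,hash)→10640, (D,merge)→43760, (C,merge)→114160, (C,nl_idx)→185520, (D,nl)→257520 …(+1); best=5840 via (D,hash)
  {ABCE}: card=51200; try (C,hash)→8120, (B,hash)→17720, (E,hash)→17920, (C,merge)→46040, (C,nl_idx)→77400, (B,nl_idx)→144600 …(+5); best=8120 via (C,hash)
  {ABDE}: card=128000; try (D,hash)→8120, (B,hash)→36920, (E,hash)→37120, (D,merge)→46040, (D,nl)→259800, (B,nl_idx)→355800 …(+4); best=8120 via (D,hash)
  {ACDE}: card=512000; try (D,hash)→17720, (C,hash)→36920, (E,hash)→135520, (D,merge)→196440, (C,merge)→516440, (C,nl_idx)→739800 …(+4); best=17720 via (D,hash)
  {ABCD}: card=512000; try (D,hash)→17360, (C,hash)→36560, (B,hash)→134960, (D,merge)→196080, (C,merge)→516080, (C,nl_idx)→739440 …(+5); best=17360 via (D,hash)
  {ABCDE}: card=2048000; try (D,hash)→60440, (C,hash)→137240, (B,hash)→530840, (E,hash)→531040, (D,merge)→879160, (C,merge)→2312760 …(+8); best=60440 via (D,hash)

60440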